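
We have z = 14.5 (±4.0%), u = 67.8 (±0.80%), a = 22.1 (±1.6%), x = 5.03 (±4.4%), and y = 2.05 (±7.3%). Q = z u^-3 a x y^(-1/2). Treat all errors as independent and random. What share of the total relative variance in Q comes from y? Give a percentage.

(δQ/Q)² = (1·δz/z)² + (-3·δu/u)² + (1·δa/a)² + (1·δx/x)² + (−½·δy/y)²
  z term: (1×0.0400)² = 0.00160
  u term: (-3×0.00800)² = 0.000576
  a term: (1×0.0160)² = 0.000256
  x term: (1×0.0440)² = 0.00194
  y term: (-0.5×0.0730)² = 0.00133
Total = 0.00570. Share from y = 0.00133/0.00570 = 0.234.

23.4%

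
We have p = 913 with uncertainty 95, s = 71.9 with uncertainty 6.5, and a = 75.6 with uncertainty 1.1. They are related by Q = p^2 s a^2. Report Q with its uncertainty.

Since Q is a product/quotient, work with relative uncertainties:
  (2·δp/p)² = (2×0.104)² = 0.0433;  (1·δs/s)² = (1×0.0904)² = 0.00817;  (2·δa/a)² = (2×0.0146)² = 0.000847
δQ/Q = √(0.0523) = 0.229
Q = 3.43e+11, so δQ = 0.229 × 3.43e+11 = 7.84e+10.

(3.43 ± 0.784) × 10^11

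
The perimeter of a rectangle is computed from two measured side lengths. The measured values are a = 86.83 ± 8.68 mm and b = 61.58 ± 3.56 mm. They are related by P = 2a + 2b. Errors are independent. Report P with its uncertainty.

Absolute uncertainties add in quadrature for a linear combination:
  (2·δa)² = 301;  (2·δb)² = 50.7
δP = √(352) = 18.8 mm
P = 296.8 mm.

296.8 ± 18.8 mm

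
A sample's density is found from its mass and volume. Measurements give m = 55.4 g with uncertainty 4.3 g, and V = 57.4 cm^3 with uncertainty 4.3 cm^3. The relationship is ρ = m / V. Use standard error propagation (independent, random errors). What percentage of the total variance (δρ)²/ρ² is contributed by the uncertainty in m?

(δρ/ρ)² = (1·δm/m)² + (-1·δV/V)²
  m term: (1×0.0776)² = 0.00602
  V term: (-1×0.0749)² = 0.00561
Total = 0.0116. Share from m = 0.00602/0.0116 = 0.518.

51.8%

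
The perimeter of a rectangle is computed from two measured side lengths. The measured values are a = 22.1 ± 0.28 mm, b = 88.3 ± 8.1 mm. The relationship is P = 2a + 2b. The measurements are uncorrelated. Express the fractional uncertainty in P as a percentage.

7.34%

Each term contributes (cᵢ δxᵢ)² to (δP)²:
  (2·δa)² = 0.314;  (2·δb)² = 262
δP = √(263) = 16.2 mm
P = 221 mm, so δP/P = 16.2/221 = 0.0734.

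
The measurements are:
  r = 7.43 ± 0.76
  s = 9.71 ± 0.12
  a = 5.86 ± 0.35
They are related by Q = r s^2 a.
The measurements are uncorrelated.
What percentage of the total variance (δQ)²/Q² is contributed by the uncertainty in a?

24.4%

(δQ/Q)² = (1·δr/r)² + (2·δs/s)² + (1·δa/a)²
  r term: (1×0.102)² = 0.0105
  s term: (2×0.0124)² = 0.000611
  a term: (1×0.0597)² = 0.00357
Total = 0.0146. Share from a = 0.00357/0.0146 = 0.244.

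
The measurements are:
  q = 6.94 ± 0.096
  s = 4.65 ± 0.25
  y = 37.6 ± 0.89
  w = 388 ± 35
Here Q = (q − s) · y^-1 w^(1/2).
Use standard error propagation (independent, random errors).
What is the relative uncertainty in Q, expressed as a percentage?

Let u = q − s = 2.29. δu = √(δq² + δs²) = √(0.00922 + 0.0625) = 0.268, so δu/u = 0.117.
Q is then a monomial in u, y, w:
δQ/Q = √((δu/u)² + (-1·δy/y)² + (½·δw/w)²) = √(0.0137 + 0.000560 + 0.00203) = 0.128

12.8%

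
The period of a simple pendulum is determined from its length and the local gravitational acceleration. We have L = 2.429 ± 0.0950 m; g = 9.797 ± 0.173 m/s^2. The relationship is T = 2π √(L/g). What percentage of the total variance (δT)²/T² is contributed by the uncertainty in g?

16.9%

(δT/T)² = (½·δL/L)² + (−½·δg/g)²
  L term: (0.5×0.0391)² = 0.000382
  g term: (-0.5×0.0177)² = 7.8e-05
Total = 0.000460. Share from g = 7.8e-05/0.000460 = 0.169.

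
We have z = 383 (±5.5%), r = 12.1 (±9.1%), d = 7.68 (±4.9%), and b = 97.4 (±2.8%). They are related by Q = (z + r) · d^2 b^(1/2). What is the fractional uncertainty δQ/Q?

Let u = z + r = 395. δu = √(δz² + δr²) = √(444 + 1.21) = 21.1, so δu/u = 0.0534.
Q is then a monomial in u, d, b:
δQ/Q = √((δu/u)² + (2·δd/d)² + (½·δb/b)²) = √(0.00285 + 0.00960 + 0.000196) = 0.112

0.112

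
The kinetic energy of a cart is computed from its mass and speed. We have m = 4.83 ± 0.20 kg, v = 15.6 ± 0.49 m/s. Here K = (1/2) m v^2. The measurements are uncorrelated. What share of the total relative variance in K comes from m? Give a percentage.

30.3%

(δK/K)² = (1·δm/m)² + (2·δv/v)²
  m term: (1×0.0414)² = 0.00171
  v term: (2×0.0314)² = 0.00395
Total = 0.00566. Share from m = 0.00171/0.00566 = 0.303.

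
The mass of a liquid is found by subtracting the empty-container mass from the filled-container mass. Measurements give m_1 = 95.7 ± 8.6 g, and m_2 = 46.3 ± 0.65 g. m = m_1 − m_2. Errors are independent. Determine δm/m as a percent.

17.5%

Each term contributes (cᵢ δxᵢ)² to (δm)²:
  (δm_1)² = 74.0;  (δm_2)² = 0.423
δm = √(74.4) = 8.62 g
m = 49.4 g, so δm/m = 8.62/49.4 = 0.175.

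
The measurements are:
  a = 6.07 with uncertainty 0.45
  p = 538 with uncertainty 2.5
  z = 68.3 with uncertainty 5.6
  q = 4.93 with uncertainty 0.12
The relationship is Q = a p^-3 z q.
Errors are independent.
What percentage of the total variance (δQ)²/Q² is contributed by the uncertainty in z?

51.7%

(δQ/Q)² = (1·δa/a)² + (-3·δp/p)² + (1·δz/z)² + (1·δq/q)²
  a term: (1×0.0741)² = 0.00550
  p term: (-3×0.00465)² = 0.000194
  z term: (1×0.0820)² = 0.00672
  q term: (1×0.0243)² = 0.000592
Total = 0.0130. Share from z = 0.00672/0.0130 = 0.517.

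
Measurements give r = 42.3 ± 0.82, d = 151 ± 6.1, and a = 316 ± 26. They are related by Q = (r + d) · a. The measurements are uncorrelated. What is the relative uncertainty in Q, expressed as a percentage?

Let u = r + d = 193. δu = √(δr² + δd²) = √(0.672 + 37.2) = 6.15, so δu/u = 0.0318.
Q is then a monomial in u, a:
δQ/Q = √((δu/u)² + (1·δa/a)²) = √(0.00101 + 0.00677) = 0.0882

8.82%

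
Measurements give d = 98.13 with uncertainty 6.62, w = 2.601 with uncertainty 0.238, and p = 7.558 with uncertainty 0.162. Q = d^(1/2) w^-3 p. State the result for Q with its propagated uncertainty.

4.255 ± 1.18

Since Q is a product/quotient, work with relative uncertainties:
  (½·δd/d)² = (0.5×0.0675)² = 0.00114;  (-3·δw/w)² = (-3×0.0915)² = 0.0754;  (1·δp/p)² = (1×0.0214)² = 0.000459
δQ/Q = √(0.0770) = 0.277
Q = 4.255, so δQ = 0.277 × 4.255 = 1.18.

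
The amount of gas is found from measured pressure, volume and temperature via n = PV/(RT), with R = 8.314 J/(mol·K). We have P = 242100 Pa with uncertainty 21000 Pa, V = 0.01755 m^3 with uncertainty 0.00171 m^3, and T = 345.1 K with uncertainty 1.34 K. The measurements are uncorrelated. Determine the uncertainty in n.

0.193 mol

Products/powers → add relative errors in quadrature, weighted by exponent:
  (1·δP/P)² = (1×0.0867)² = 0.00752;  (1·δV/V)² = (1×0.0974)² = 0.00949;  (-1·δT/T)² = (-1×0.00388)² = 1.51e-05
δn/n = √(0.0170) = 0.131
n = 1.481 mol, so δn = 0.131 × 1.481 = 0.193 mol.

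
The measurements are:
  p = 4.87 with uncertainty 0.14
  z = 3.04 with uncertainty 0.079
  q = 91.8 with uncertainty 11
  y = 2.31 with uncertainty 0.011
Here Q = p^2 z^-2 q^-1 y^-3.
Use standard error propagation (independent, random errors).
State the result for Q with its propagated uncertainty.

Since Q is a product/quotient, work with relative uncertainties:
  (2·δp/p)² = (2×0.0287)² = 0.00331;  (-2·δz/z)² = (-2×0.0260)² = 0.00270;  (-1·δq/q)² = (-1×0.120)² = 0.0144;  (-3·δy/y)² = (-3×0.00476)² = 0.000204
δQ/Q = √(0.0206) = 0.143
Q = 0.00227, so δQ = 0.143 × 0.00227 = 0.000325.

0.00227 ± 0.000325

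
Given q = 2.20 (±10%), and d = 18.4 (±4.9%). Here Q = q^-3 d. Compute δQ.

0.525

Relative error in a monomial: (δQ/Q)² = Σ (nᵢ · δxᵢ/xᵢ)².
  (-3·δq/q)² = (-3×0.100)² = 0.0900;  (1·δd/d)² = (1×0.0490)² = 0.00240
δQ/Q = √(0.0924) = 0.304
Q = 1.73, so δQ = 0.304 × 1.73 = 0.525.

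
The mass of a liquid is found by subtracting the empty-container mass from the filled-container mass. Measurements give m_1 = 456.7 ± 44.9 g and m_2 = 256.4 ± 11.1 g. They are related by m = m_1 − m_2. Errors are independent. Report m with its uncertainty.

200.3 ± 46.3 g

m is a linear combination, so absolute uncertainties add in quadrature:
  (δm_1)² = 2020;  (δm_2)² = 123
δm = √(2140) = 46.3 g
m = 200.3 g.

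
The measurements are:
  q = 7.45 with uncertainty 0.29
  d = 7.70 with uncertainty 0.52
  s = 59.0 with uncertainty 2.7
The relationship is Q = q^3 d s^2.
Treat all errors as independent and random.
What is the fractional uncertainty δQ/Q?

0.163

Products/powers → add relative errors in quadrature, weighted by exponent:
  (3·δq/q)² = (3×0.0389)² = 0.0136;  (1·δd/d)² = (1×0.0675)² = 0.00456;  (2·δs/s)² = (2×0.0458)² = 0.00838
δQ/Q = √(0.0266) = 0.163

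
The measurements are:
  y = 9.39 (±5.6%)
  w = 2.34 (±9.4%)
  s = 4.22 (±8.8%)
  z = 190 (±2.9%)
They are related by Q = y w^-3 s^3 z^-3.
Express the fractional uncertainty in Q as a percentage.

40.0%

Relative error in a monomial: (δQ/Q)² = Σ (nᵢ · δxᵢ/xᵢ)².
  (1·δy/y)² = (1×0.0560)² = 0.00314;  (-3·δw/w)² = (-3×0.0940)² = 0.0795;  (3·δs/s)² = (3×0.0880)² = 0.0697;  (-3·δz/z)² = (-3×0.0290)² = 0.00757
δQ/Q = √(0.160) = 0.400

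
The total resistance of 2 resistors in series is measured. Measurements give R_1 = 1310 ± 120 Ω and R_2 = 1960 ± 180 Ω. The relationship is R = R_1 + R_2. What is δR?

Each term contributes (cᵢ δxᵢ)² to (δR)²:
  (δR_1)² = 14400;  (δR_2)² = 32400
δR = √(46800) = 216 Ω

216 Ω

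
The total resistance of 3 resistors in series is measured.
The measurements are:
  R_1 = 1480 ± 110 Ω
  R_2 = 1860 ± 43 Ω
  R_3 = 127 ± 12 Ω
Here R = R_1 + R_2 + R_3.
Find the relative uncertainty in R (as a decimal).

0.0342

R is a linear combination, so absolute uncertainties add in quadrature:
  (δR_1)² = 12100;  (δR_2)² = 1850;  (δR_3)² = 144
δR = √(14100) = 119 Ω
R = 3470 Ω, so δR/R = 119/3470 = 0.0342.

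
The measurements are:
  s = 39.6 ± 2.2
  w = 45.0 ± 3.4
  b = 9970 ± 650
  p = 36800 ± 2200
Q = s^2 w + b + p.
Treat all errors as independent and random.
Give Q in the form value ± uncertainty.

Let h = s^2·w = 70600. δh/h = √((2·δs/s)² + (1·δw/w)²) = √(0.0123 + 0.00571) = 0.134, so δh = 9480.
Q = h + b + p: δQ = √(δh² + δb² + δp²) = √(8.99e+07 + 4.22e+05 + 4.84e+06) = 9760
Q = 1.17e+05.

(1.17 ± 0.0976) × 10^5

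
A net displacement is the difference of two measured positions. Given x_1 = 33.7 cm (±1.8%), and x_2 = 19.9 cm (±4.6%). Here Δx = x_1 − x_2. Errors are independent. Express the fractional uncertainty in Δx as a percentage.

7.96%

Δx is a linear combination, so absolute uncertainties add in quadrature:
  (δx_1)² = 0.368;  (δx_2)² = 0.838
δΔx = √(1.21) = 1.10 cm
Δx = 13.8 cm, so δΔx/Δx = 1.10/13.8 = 0.0796.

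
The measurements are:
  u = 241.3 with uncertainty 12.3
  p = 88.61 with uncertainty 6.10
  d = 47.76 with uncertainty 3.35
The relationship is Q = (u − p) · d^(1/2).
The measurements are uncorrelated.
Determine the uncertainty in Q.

102

Let w = u − p = 152.7. δw = √(δu² + δp²) = √(151 + 37.2) = 13.7, so δw/w = 0.0899.
Q is then a monomial in w, d:
δQ/Q = √((δw/w)² + (½·δd/d)²) = √(0.00809 + 0.00123) = 0.0965
Q = 1055, so δQ = 0.0965 × 1055 = 102.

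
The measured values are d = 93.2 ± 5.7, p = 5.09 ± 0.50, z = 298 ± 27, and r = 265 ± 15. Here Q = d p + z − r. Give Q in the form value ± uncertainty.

507 ± 63.0

Let w = d·p = 474. δw/w = √((1·δd/d)² + (1·δp/p)²) = √(0.00374 + 0.00965) = 0.116, so δw = 54.9.
Q = w + z − r: δQ = √(δw² + δz² + δr²) = √(3010 + 729 + 225) = 63.0
Q = 507.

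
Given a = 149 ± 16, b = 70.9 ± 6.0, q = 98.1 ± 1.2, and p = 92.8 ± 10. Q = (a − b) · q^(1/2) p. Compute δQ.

Let u = a − b = 78.1. δu = √(δa² + δb²) = √(256 + 36.0) = 17.1, so δu/u = 0.219.
Q is then a monomial in u, q, p:
δQ/Q = √((δu/u)² + (½·δq/q)² + (1·δp/p)²) = √(0.0479 + 3.74e-05 + 0.0116) = 0.244
Q = 71800, so δQ = 0.244 × 71800 = 17500.

17500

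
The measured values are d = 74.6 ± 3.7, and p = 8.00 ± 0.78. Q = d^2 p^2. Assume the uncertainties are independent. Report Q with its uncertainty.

Relative error in a monomial: (δQ/Q)² = Σ (nᵢ · δxᵢ/xᵢ)².
  (2·δd/d)² = (2×0.0496)² = 0.00984;  (2·δp/p)² = (2×0.0975)² = 0.0380
δQ/Q = √(0.0479) = 0.219
Q = 3.56e+05, so δQ = 0.219 × 3.56e+05 = 77900.

(3.56 ± 0.779) × 10^5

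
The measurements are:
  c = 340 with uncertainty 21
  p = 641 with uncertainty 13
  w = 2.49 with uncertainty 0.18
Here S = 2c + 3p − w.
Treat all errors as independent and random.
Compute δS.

For a sum/difference, combine absolute errors in quadrature:
  (2·δc)² = 1760;  (3·δp)² = 1520;  (δw)² = 0.0324
δS = √(3290) = 57.3

57.3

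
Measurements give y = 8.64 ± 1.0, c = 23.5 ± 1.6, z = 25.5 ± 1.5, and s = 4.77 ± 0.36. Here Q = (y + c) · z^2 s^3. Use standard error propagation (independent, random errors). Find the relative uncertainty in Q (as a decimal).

0.262

Let u = y + c = 32.1. δu = √(δy² + δc²) = √(1.00 + 2.56) = 1.89, so δu/u = 0.0587.
Q is then a monomial in u, z, s:
δQ/Q = √((δu/u)² + (2·δz/z)² + (3·δs/s)²) = √(0.00345 + 0.0138 + 0.0513) = 0.262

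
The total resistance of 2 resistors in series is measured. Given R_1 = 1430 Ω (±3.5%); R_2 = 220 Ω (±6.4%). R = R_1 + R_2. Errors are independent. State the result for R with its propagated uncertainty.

For a sum/difference, combine absolute errors in quadrature:
  (δR_1)² = 2510;  (δR_2)² = 198
δR = √(2700) = 52.0 Ω
R = 1650 Ω.

1650 ± 52.0 Ω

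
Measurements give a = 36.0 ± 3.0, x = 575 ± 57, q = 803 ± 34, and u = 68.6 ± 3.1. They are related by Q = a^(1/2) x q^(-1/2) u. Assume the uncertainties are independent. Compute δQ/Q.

Since Q is a product/quotient, work with relative uncertainties:
  (½·δa/a)² = (0.5×0.0833)² = 0.00174;  (1·δx/x)² = (1×0.0991)² = 0.00983;  (−½·δq/q)² = (-0.5×0.0423)² = 0.000448;  (1·δu/u)² = (1×0.0452)² = 0.00204
δQ/Q = √(0.0141) = 0.119

0.119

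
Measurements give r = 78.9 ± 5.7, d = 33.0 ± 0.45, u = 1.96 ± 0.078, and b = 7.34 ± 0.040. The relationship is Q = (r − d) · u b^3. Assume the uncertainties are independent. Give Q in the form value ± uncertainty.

35600 ± 4690

Let w = r − d = 45.9. δw = √(δr² + δd²) = √(32.5 + 0.203) = 5.72, so δw/w = 0.125.
Q is then a monomial in w, u, b:
δQ/Q = √((δw/w)² + (1·δu/u)² + (3·δb/b)²) = √(0.0155 + 0.00158 + 0.000267) = 0.132
Q = 35600, so δQ = 0.132 × 35600 = 4690.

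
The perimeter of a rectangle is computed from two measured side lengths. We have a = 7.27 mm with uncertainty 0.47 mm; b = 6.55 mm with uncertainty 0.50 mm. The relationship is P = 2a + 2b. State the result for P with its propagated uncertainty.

Each term contributes (cᵢ δxᵢ)² to (δP)²:
  (2·δa)² = 0.884;  (2·δb)² = 1.00
δP = √(1.88) = 1.37 mm
P = 27.6 mm.

27.6 ± 1.37 mm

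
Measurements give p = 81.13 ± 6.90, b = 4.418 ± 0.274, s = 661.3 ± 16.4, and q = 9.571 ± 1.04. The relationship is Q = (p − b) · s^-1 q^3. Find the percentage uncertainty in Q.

Let u = p − b = 76.71. δu = √(δp² + δb²) = √(47.6 + 0.0751) = 6.91, so δu/u = 0.0900.
Q is then a monomial in u, s, q:
δQ/Q = √((δu/u)² + (-1·δs/s)² + (3·δq/q)²) = √(0.00810 + 0.000615 + 0.106) = 0.339

33.9%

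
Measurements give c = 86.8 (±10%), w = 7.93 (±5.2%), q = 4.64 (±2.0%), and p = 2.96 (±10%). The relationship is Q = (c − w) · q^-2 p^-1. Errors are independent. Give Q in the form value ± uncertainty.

Let u = c − w = 78.9. δu = √(δc² + δw²) = √(75.3 + 0.170) = 8.69, so δu/u = 0.110.
Q is then a monomial in u, q, p:
δQ/Q = √((δu/u)² + (-2·δq/q)² + (-1·δp/p)²) = √(0.0121 + 0.00160 + 0.0100) = 0.154
Q = 1.24, so δQ = 0.154 × 1.24 = 0.191.

1.24 ± 0.191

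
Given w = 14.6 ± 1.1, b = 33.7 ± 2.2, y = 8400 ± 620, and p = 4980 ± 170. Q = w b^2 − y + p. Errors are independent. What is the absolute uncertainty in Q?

Let h = w·b^2 = 16600. δh/h = √((1·δw/w)² + (2·δb/b)²) = √(0.00568 + 0.0170) = 0.151, so δh = 2500.
Q = h − y + p: δQ = √(δh² + δy² + δp²) = √(6.25e+06 + 3.84e+05 + 28900) = 2580

2580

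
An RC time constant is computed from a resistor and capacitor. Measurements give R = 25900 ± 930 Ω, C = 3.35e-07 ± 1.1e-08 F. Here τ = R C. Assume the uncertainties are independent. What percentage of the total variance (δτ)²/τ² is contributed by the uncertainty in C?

(δτ/τ)² = (1·δR/R)² + (1·δC/C)²
  R term: (1×0.0359)² = 0.00129
  C term: (1×0.0328)² = 0.00108
Total = 0.00237. Share from C = 0.00108/0.00237 = 0.455.

45.5%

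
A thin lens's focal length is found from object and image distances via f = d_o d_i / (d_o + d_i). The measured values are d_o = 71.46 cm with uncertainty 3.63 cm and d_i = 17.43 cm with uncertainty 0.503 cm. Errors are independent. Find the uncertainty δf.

0.354 cm

∂f/∂d_o = (d_i/(d_o+d_i))² = 0.0384;  ∂f/∂d_i = (d_o/(d_o+d_i))² = 0.646
δf = √((∂f/∂d_o · δd_o)² + (∂f/∂d_i · δd_i)²) = √(0.0195 + 0.106) = 0.354 cm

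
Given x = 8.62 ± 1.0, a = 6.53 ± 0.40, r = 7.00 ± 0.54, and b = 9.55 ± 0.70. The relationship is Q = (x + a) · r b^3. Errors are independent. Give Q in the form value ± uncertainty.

92400 ± 22500

Let u = x + a = 15.1. δu = √(δx² + δa²) = √(1.00 + 0.160) = 1.08, so δu/u = 0.0711.
Q is then a monomial in u, r, b:
δQ/Q = √((δu/u)² + (1·δr/r)² + (3·δb/b)²) = √(0.00505 + 0.00595 + 0.0484) = 0.244
Q = 92400, so δQ = 0.244 × 92400 = 22500.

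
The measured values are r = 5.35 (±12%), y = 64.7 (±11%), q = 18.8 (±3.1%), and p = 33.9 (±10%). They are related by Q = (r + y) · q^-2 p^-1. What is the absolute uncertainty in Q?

0.000910

Let u = r + y = 70.0. δu = √(δr² + δy²) = √(0.412 + 50.7) = 7.15, so δu/u = 0.102.
Q is then a monomial in u, q, p:
δQ/Q = √((δu/u)² + (-2·δq/q)² + (-1·δp/p)²) = √(0.0104 + 0.00384 + 0.0100) = 0.156
Q = 0.00585, so δQ = 0.156 × 0.00585 = 0.000910.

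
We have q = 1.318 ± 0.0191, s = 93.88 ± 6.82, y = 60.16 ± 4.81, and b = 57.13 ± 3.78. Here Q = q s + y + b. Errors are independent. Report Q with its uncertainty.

241.0 ± 11.0

Let p = q·s = 123.7. δp/p = √((1·δq/q)² + (1·δs/s)²) = √(0.000210 + 0.00528) = 0.0741, so δp = 9.17.
Q = p + y + b: δQ = √(δp² + δy² + δb²) = √(84.0 + 23.1 + 14.3) = 11.0
Q = 241.0.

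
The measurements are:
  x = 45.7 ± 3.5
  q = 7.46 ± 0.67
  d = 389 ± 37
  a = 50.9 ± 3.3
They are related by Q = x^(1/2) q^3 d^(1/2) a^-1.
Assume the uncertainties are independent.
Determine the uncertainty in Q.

Q is a product of powers, so relative uncertainties combine in quadrature:
  (½·δx/x)² = (0.5×0.0766)² = 0.00147;  (3·δq/q)² = (3×0.0898)² = 0.0726;  (½·δd/d)² = (0.5×0.0951)² = 0.00226;  (-1·δa/a)² = (-1×0.0648)² = 0.00420
δQ/Q = √(0.0805) = 0.284
Q = 1090, so δQ = 0.284 × 1090 = 309.

309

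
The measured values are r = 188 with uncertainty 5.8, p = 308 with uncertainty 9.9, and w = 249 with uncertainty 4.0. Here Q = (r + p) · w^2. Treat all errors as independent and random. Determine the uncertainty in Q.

Let u = r + p = 496. δu = √(δr² + δp²) = √(33.6 + 98.0) = 11.5, so δu/u = 0.0231.
Q is then a monomial in u, w:
δQ/Q = √((δu/u)² + (2·δw/w)²) = √(0.000535 + 0.00103) = 0.0396
Q = 3.08e+07, so δQ = 0.0396 × 3.08e+07 = 1.22e+06.

1.22e+06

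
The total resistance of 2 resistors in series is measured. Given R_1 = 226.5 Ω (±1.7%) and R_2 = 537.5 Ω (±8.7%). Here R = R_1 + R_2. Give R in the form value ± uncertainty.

Each term contributes (cᵢ δxᵢ)² to (δR)²:
  (δR_1)² = 14.8;  (δR_2)² = 2190
δR = √(2200) = 46.9 Ω
R = 764.0 Ω.

764.0 ± 46.9 Ω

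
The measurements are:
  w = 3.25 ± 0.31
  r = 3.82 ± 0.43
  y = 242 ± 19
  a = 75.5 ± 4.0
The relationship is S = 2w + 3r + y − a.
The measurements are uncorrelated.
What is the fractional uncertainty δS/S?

0.106

Sums and differences: (δS)² = Σ (cᵢ δxᵢ)².
  (2·δw)² = 0.384;  (3·δr)² = 1.66;  (δy)² = 361;  (δa)² = 16.0
δS = √(379) = 19.5
S = 184, so δS/S = 19.5/184 = 0.106.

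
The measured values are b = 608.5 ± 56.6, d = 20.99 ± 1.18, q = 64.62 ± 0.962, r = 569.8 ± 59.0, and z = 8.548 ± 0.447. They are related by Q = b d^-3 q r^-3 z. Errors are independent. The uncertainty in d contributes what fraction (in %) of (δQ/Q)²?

20.8%

(δQ/Q)² = (1·δb/b)² + (-3·δd/d)² + (1·δq/q)² + (-3·δr/r)² + (1·δz/z)²
  b term: (1×0.0930)² = 0.00865
  d term: (-3×0.0562)² = 0.0284
  q term: (1×0.0149)² = 0.000222
  r term: (-3×0.104)² = 0.0965
  z term: (1×0.0523)² = 0.00273
Total = 0.137. Share from d = 0.0284/0.137 = 0.208.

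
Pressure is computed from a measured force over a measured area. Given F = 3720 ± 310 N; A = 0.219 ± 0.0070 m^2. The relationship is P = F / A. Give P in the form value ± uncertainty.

For a monomial P ∝ F, A^-1, fractional errors add in quadrature:
  (1·δF/F)² = (1×0.0833)² = 0.00694;  (-1·δA/A)² = (-1×0.0320)² = 0.00102
δP/P = √(0.00797) = 0.0893
P = 17000 Pa, so δP = 0.0893 × 17000 = 1520 Pa.

17000 ± 1520 Pa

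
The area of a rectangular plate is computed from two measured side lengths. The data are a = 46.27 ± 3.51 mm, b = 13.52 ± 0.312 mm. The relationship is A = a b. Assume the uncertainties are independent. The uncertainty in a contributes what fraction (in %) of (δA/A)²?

91.5%

(δA/A)² = (1·δa/a)² + (1·δb/b)²
  a term: (1×0.0759)² = 0.00575
  b term: (1×0.0231)² = 0.000533
Total = 0.00629. Share from a = 0.00575/0.00629 = 0.915.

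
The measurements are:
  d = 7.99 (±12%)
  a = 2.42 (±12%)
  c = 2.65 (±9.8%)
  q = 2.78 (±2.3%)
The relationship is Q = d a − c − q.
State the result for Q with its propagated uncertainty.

13.9 ± 3.29

Let p = d·a = 19.3. δp/p = √((1·δd/d)² + (1·δa/a)²) = √(0.0144 + 0.0144) = 0.170, so δp = 3.28.
Q = p − c − q: δQ = √(δp² + δc² + δq²) = √(10.8 + 0.0674 + 0.00409) = 3.29
Q = 13.9.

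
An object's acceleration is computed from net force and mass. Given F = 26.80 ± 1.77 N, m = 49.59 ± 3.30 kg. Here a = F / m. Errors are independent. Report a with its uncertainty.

Since a is a product/quotient, work with relative uncertainties:
  (1·δF/F)² = (1×0.0660)² = 0.00436;  (-1·δm/m)² = (-1×0.0665)² = 0.00443
δa/a = √(0.00879) = 0.0938
a = 0.5404 m/s^2, so δa = 0.0938 × 0.5404 = 0.0507 m/s^2.

0.5404 ± 0.0507 m/s^2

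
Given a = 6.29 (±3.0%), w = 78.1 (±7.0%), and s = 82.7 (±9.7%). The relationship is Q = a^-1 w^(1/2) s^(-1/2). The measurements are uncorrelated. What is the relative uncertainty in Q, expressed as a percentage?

6.69%

For a monomial Q ∝ a^-1, w^(1/2), s^(-1/2), fractional errors add in quadrature:
  (-1·δa/a)² = (-1×0.0300)² = 0.000900;  (½·δw/w)² = (0.5×0.0700)² = 0.00123;  (−½·δs/s)² = (-0.5×0.0970)² = 0.00235
δQ/Q = √(0.00448) = 0.0669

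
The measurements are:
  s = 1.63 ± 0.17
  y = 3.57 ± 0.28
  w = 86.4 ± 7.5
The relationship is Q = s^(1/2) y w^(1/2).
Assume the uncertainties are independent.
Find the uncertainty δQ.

4.39

Each factor contributes (exponent × relative error)² to (δQ/Q)²:
  (½·δs/s)² = (0.5×0.104)² = 0.00272;  (1·δy/y)² = (1×0.0784)² = 0.00615;  (½·δw/w)² = (0.5×0.0868)² = 0.00188
δQ/Q = √(0.0108) = 0.104
Q = 42.4, so δQ = 0.104 × 42.4 = 4.39.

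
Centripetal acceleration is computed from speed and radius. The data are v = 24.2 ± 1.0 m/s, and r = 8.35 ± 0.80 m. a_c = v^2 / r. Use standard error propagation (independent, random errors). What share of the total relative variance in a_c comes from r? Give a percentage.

(δa_c/a_c)² = (2·δv/v)² + (-1·δr/r)²
  v term: (2×0.0413)² = 0.00683
  r term: (-1×0.0958)² = 0.00918
Total = 0.0160. Share from r = 0.00918/0.0160 = 0.573.

57.3%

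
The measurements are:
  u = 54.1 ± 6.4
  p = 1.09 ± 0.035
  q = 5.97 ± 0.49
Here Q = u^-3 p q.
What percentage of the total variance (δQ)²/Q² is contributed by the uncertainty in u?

94.2%

(δQ/Q)² = (-3·δu/u)² + (1·δp/p)² + (1·δq/q)²
  u term: (-3×0.118)² = 0.126
  p term: (1×0.0321)² = 0.00103
  q term: (1×0.0821)² = 0.00674
Total = 0.134. Share from u = 0.126/0.134 = 0.942.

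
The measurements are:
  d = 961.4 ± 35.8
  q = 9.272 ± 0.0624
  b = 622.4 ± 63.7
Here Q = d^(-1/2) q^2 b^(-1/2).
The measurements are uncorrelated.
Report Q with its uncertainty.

0.1111 ± 0.00623

Products/powers → add relative errors in quadrature, weighted by exponent:
  (−½·δd/d)² = (-0.5×0.0372)² = 0.000347;  (2·δq/q)² = (2×0.00673)² = 0.000181;  (−½·δb/b)² = (-0.5×0.102)² = 0.00262
δQ/Q = √(0.00315) = 0.0561
Q = 0.1111, so δQ = 0.0561 × 0.1111 = 0.00623.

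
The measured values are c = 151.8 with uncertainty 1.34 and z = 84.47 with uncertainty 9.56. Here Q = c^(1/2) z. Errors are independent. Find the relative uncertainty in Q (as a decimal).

0.113

Q is a product of powers, so relative uncertainties combine in quadrature:
  (½·δc/c)² = (0.5×0.00883)² = 1.95e-05;  (1·δz/z)² = (1×0.113)² = 0.0128
δQ/Q = √(0.0128) = 0.113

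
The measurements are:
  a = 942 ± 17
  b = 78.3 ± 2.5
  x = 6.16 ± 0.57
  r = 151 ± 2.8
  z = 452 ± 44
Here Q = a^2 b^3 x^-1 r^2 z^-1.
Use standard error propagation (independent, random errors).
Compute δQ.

Each factor contributes (exponent × relative error)² to (δQ/Q)²:
  (2·δa/a)² = (2×0.0180)² = 0.00130;  (3·δb/b)² = (3×0.0319)² = 0.00917;  (-1·δx/x)² = (-1×0.0925)² = 0.00856;  (2·δr/r)² = (2×0.0185)² = 0.00138;  (-1·δz/z)² = (-1×0.0973)² = 0.00948
δQ/Q = √(0.0299) = 0.173
Q = 3.49e+12, so δQ = 0.173 × 3.49e+12 = 6.03e+11.

6.03e+11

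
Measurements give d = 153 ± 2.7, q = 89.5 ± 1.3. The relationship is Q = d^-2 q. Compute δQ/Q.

Q is a product of powers, so relative uncertainties combine in quadrature:
  (-2·δd/d)² = (-2×0.0176)² = 0.00125;  (1·δq/q)² = (1×0.0145)² = 0.000211
δQ/Q = √(0.00146) = 0.0382

0.0382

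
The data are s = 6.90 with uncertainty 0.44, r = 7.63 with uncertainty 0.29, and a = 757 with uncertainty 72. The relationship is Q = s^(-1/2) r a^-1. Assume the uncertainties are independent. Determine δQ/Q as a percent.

10.7%

Products/powers → add relative errors in quadrature, weighted by exponent:
  (−½·δs/s)² = (-0.5×0.0638)² = 0.00102;  (1·δr/r)² = (1×0.0380)² = 0.00144;  (-1·δa/a)² = (-1×0.0951)² = 0.00905
δQ/Q = √(0.0115) = 0.107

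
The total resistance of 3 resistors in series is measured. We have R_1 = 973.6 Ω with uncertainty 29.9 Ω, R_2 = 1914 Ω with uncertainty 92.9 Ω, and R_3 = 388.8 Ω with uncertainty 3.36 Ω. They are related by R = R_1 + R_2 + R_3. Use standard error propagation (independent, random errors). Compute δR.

97.7 Ω

R is a linear combination, so absolute uncertainties add in quadrature:
  (δR_1)² = 894;  (δR_2)² = 8630;  (δR_3)² = 11.3
δR = √(9540) = 97.7 Ω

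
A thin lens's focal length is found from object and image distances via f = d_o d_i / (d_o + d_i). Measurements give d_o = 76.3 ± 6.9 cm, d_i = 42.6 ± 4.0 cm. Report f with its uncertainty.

27.3 ± 1.87 cm

∂f/∂d_o = (d_i/(d_o+d_i))² = 0.128;  ∂f/∂d_i = (d_o/(d_o+d_i))² = 0.412
δf = √((∂f/∂d_o · δd_o)² + (∂f/∂d_i · δd_i)²) = √(0.785 + 2.71) = 1.87 cm
f = 27.3 cm.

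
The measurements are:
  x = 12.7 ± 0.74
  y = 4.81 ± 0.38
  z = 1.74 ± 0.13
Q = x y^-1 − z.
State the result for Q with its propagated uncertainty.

Let p = x·y^-1 = 2.64. δp/p = √((1·δx/x)² + (-1·δy/y)²) = √(0.00340 + 0.00624) = 0.0982, so δp = 0.259.
Q = p − z: δQ = √(δp² + δz²) = √(0.0672 + 0.0169) = 0.290
Q = 0.900.

0.900 ± 0.290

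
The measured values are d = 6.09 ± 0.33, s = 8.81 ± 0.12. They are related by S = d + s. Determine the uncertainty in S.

0.351

S is a linear combination, so absolute uncertainties add in quadrature:
  (δd)² = 0.109;  (δs)² = 0.0144
δS = √(0.123) = 0.351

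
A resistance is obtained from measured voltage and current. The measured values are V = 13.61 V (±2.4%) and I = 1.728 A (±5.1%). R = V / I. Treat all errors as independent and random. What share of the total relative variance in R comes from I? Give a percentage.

(δR/R)² = (1·δV/V)² + (-1·δI/I)²
  V term: (1×0.0240)² = 0.000576
  I term: (-1×0.0510)² = 0.00260
Total = 0.00318. Share from I = 0.00260/0.00318 = 0.819.

81.9%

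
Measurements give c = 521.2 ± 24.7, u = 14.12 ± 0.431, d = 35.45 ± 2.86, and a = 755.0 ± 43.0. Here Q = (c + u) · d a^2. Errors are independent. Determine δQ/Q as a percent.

Let w = c + u = 535.3. δw = √(δc² + δu²) = √(610 + 0.186) = 24.7, so δw/w = 0.0461.
Q is then a monomial in w, d, a:
δQ/Q = √((δw/w)² + (1·δd/d)² + (2·δa/a)²) = √(0.00213 + 0.00651 + 0.0130) = 0.147

14.7%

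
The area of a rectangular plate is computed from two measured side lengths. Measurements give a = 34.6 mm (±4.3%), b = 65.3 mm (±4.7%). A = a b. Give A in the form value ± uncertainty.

Products/powers → add relative errors in quadrature, weighted by exponent:
  (1·δa/a)² = (1×0.0430)² = 0.00185;  (1·δb/b)² = (1×0.0470)² = 0.00221
δA/A = √(0.00406) = 0.0637
A = 2260 mm^2, so δA = 0.0637 × 2260 = 144 mm^2.

2260 ± 144 mm^2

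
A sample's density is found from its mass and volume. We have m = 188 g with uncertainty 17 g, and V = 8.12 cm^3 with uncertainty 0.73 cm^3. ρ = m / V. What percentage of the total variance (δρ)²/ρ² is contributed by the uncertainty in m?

50.3%

(δρ/ρ)² = (1·δm/m)² + (-1·δV/V)²
  m term: (1×0.0904)² = 0.00818
  V term: (-1×0.0899)² = 0.00808
Total = 0.0163. Share from m = 0.00818/0.0163 = 0.503.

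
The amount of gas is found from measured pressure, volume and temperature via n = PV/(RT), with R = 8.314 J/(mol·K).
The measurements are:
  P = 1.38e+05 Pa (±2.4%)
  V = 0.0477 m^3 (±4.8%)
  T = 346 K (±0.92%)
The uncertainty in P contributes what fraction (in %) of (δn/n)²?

(δn/n)² = (1·δP/P)² + (1·δV/V)² + (-1·δT/T)²
  P term: (1×0.0240)² = 0.000576
  V term: (1×0.0480)² = 0.00230
  T term: (-1×0.00920)² = 8.46e-05
Total = 0.00296. Share from P = 0.000576/0.00296 = 0.194.

19.4%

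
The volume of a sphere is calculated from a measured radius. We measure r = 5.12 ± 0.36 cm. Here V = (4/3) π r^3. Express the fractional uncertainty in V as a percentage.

21.1%

Products/powers → add relative errors in quadrature, weighted by exponent:
  (3·δr/r)² = (3×0.0703)² = 0.0445
δV/V = √(0.0445) = 0.211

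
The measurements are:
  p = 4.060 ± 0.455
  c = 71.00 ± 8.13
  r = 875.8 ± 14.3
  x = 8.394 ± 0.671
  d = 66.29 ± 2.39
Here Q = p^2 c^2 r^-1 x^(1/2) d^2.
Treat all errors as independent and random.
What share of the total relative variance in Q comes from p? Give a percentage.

45.8%

(δQ/Q)² = (2·δp/p)² + (2·δc/c)² + (-1·δr/r)² + (½·δx/x)² + (2·δd/d)²
  p term: (2×0.112)² = 0.0502
  c term: (2×0.115)² = 0.0524
  r term: (-1×0.0163)² = 0.000267
  x term: (0.5×0.0799)² = 0.00160
  d term: (2×0.0361)² = 0.00520
Total = 0.110. Share from p = 0.0502/0.110 = 0.458.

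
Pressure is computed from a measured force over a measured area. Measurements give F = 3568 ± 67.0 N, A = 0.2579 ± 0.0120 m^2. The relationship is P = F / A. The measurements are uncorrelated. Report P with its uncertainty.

13830 ± 694 Pa

For a monomial P ∝ F, A^-1, fractional errors add in quadrature:
  (1·δF/F)² = (1×0.0188)² = 0.000353;  (-1·δA/A)² = (-1×0.0465)² = 0.00217
δP/P = √(0.00252) = 0.0502
P = 13830 Pa, so δP = 0.0502 × 13830 = 694 Pa.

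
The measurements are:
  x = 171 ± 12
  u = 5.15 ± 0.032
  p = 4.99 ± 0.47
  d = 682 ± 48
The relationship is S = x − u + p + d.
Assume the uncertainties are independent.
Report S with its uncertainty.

Absolute uncertainties add in quadrature for a linear combination:
  (δx)² = 144;  (δu)² = 0.00102;  (δp)² = 0.221;  (δd)² = 2300
δS = √(2450) = 49.5
S = 853.

853 ± 49.5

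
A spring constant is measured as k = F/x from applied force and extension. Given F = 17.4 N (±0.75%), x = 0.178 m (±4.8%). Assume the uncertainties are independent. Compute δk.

Products/powers → add relative errors in quadrature, weighted by exponent:
  (1·δF/F)² = (1×0.00750)² = 5.62e-05;  (-1·δx/x)² = (-1×0.0480)² = 0.00230
δk/k = √(0.00236) = 0.0486
k = 97.8 N/m, so δk = 0.0486 × 97.8 = 4.75 N/m.

4.75 N/m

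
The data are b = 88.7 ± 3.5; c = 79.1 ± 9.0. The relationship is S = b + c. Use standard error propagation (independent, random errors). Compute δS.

Each term contributes (cᵢ δxᵢ)² to (δS)²:
  (δb)² = 12.2;  (δc)² = 81.0
δS = √(93.2) = 9.66

9.66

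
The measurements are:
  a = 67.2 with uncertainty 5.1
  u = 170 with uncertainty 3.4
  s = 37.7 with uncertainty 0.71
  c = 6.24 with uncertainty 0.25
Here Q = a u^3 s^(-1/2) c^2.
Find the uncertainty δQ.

2.64e+08

Since Q is a product/quotient, work with relative uncertainties:
  (1·δa/a)² = (1×0.0759)² = 0.00576;  (3·δu/u)² = (3×0.0200)² = 0.00360;  (−½·δs/s)² = (-0.5×0.0188)² = 8.87e-05;  (2·δc/c)² = (2×0.0401)² = 0.00642
δQ/Q = √(0.0159) = 0.126
Q = 2.09e+09, so δQ = 0.126 × 2.09e+09 = 2.64e+08.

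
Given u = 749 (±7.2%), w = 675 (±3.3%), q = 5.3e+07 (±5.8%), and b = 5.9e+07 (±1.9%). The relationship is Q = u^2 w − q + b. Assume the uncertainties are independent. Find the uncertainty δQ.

Let p = u^2·w = 3.79e+08. δp/p = √((2·δu/u)² + (1·δw/w)²) = √(0.0207 + 0.00109) = 0.148, so δp = 5.59e+07.
Q = p − q + b: δQ = √(δp² + δq² + δb²) = √(3.13e+15 + 9.45e+12 + 1.26e+12) = 5.6e+07

5.6e+07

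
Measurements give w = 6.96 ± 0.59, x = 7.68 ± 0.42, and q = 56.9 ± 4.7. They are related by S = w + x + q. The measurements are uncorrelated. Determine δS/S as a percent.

6.65%

For a sum/difference, combine absolute errors in quadrature:
  (δw)² = 0.348;  (δx)² = 0.176;  (δq)² = 22.1
δS = √(22.6) = 4.76
S = 71.5, so δS/S = 4.76/71.5 = 0.0665.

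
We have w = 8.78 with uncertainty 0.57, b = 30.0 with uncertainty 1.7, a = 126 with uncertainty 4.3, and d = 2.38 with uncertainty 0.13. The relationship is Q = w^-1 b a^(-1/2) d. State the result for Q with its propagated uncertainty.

0.724 ± 0.0749

Since Q is a product/quotient, work with relative uncertainties:
  (-1·δw/w)² = (-1×0.0649)² = 0.00421;  (1·δb/b)² = (1×0.0567)² = 0.00321;  (−½·δa/a)² = (-0.5×0.0341)² = 0.000291;  (1·δd/d)² = (1×0.0546)² = 0.00298
δQ/Q = √(0.0107) = 0.103
Q = 0.724, so δQ = 0.103 × 0.724 = 0.0749.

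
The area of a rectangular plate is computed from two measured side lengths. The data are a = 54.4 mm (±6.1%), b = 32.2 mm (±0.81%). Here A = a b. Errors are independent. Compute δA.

Each factor contributes (exponent × relative error)² to (δA/A)²:
  (1·δa/a)² = (1×0.0610)² = 0.00372;  (1·δb/b)² = (1×0.00810)² = 6.56e-05
δA/A = √(0.00379) = 0.0615
A = 1750 mm^2, so δA = 0.0615 × 1750 = 108 mm^2.

108 mm^2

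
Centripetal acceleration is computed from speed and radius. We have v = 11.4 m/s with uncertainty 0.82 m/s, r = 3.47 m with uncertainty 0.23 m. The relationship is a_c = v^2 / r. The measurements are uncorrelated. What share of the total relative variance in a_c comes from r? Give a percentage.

(δa_c/a_c)² = (2·δv/v)² + (-1·δr/r)²
  v term: (2×0.0719)² = 0.0207
  r term: (-1×0.0663)² = 0.00439
Total = 0.0251. Share from r = 0.00439/0.0251 = 0.175.

17.5%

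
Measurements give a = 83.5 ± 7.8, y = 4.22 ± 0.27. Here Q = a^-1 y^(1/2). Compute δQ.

0.00243

For a monomial Q ∝ a^-1, y^(1/2), fractional errors add in quadrature:
  (-1·δa/a)² = (-1×0.0934)² = 0.00873;  (½·δy/y)² = (0.5×0.0640)² = 0.00102
δQ/Q = √(0.00975) = 0.0987
Q = 0.0246, so δQ = 0.0987 × 0.0246 = 0.00243.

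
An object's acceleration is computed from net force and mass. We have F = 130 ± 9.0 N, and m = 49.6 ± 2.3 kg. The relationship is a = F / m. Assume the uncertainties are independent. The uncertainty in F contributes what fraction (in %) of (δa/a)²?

(δa/a)² = (1·δF/F)² + (-1·δm/m)²
  F term: (1×0.0692)² = 0.00479
  m term: (-1×0.0464)² = 0.00215
Total = 0.00694. Share from F = 0.00479/0.00694 = 0.690.

69.0%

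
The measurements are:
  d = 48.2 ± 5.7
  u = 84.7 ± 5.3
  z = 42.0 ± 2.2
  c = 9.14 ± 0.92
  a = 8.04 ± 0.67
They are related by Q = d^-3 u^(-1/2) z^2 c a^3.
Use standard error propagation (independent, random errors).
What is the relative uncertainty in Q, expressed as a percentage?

45.9%

Products/powers → add relative errors in quadrature, weighted by exponent:
  (-3·δd/d)² = (-3×0.118)² = 0.126;  (−½·δu/u)² = (-0.5×0.0626)² = 0.000979;  (2·δz/z)² = (2×0.0524)² = 0.0110;  (1·δc/c)² = (1×0.101)² = 0.0101;  (3·δa/a)² = (3×0.0833)² = 0.0625
δQ/Q = √(0.210) = 0.459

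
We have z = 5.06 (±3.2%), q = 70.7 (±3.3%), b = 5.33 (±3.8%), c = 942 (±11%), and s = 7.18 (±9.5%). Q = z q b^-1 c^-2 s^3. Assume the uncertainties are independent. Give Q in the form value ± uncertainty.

0.0280 ± 0.0102

Products/powers → add relative errors in quadrature, weighted by exponent:
  (1·δz/z)² = (1×0.0320)² = 0.00102;  (1·δq/q)² = (1×0.0330)² = 0.00109;  (-1·δb/b)² = (-1×0.0380)² = 0.00144;  (-2·δc/c)² = (-2×0.110)² = 0.0484;  (3·δs/s)² = (3×0.0950)² = 0.0812
δQ/Q = √(0.133) = 0.365
Q = 0.0280, so δQ = 0.365 × 0.0280 = 0.0102.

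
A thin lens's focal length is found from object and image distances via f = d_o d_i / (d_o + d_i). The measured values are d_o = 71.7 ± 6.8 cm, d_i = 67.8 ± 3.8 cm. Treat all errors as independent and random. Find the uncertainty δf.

1.89 cm

∂f/∂d_o = (d_i/(d_o+d_i))² = 0.236;  ∂f/∂d_i = (d_o/(d_o+d_i))² = 0.264
δf = √((∂f/∂d_o · δd_o)² + (∂f/∂d_i · δd_i)²) = √(2.58 + 1.01) = 1.89 cm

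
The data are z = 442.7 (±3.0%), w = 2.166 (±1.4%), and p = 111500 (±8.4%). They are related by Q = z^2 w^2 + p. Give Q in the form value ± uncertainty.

(1.031 ± 0.0616) × 10^6

Let h = z^2·w^2 = 919500. δh/h = √((2·δz/z)² + (2·δw/w)²) = √(0.00360 + 0.000784) = 0.0662, so δh = 60900.
Q = h + p: δQ = √(δh² + δp²) = √(3.71e+09 + 8.77e+07) = 61600
Q = 1.031e+06.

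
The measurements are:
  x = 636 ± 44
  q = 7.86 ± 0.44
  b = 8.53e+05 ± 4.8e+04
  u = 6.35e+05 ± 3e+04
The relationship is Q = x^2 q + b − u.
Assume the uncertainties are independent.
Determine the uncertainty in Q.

4.78e+05

Let p = x^2·q = 3.18e+06. δp/p = √((2·δx/x)² + (1·δq/q)²) = √(0.0191 + 0.00313) = 0.149, so δp = 4.75e+05.
Q = p + b − u: δQ = √(δp² + δb² + δu²) = √(2.25e+11 + 2.3e+09 + 9e+08) = 4.78e+05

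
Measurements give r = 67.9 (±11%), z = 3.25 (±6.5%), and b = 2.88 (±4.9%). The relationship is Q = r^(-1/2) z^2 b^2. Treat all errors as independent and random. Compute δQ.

Q is a product of powers, so relative uncertainties combine in quadrature:
  (−½·δr/r)² = (-0.5×0.110)² = 0.00302;  (2·δz/z)² = (2×0.0650)² = 0.0169;  (2·δb/b)² = (2×0.0490)² = 0.00960
δQ/Q = √(0.0295) = 0.172
Q = 10.6, so δQ = 0.172 × 10.6 = 1.83.

1.83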